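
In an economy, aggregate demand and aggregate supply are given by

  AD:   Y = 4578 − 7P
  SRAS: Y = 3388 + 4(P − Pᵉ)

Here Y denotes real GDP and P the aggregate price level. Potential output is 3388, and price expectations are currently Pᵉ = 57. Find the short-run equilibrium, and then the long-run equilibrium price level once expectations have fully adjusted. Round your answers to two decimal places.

Short run: P = 128.91, Y = 3675.64. Long run: P = 170.00.

Short run: with Pᵉ = 57, SRAS is Y = 3160 + 4P. Setting AD = SRAS gives 1418 = 11P, so P = 128.91 and Y = 4578 − 7P = 3675.64.
Output 3675.64 is above potential 3388, so over time expected prices rise and SRAS shifts left until Y returns to 3388.
Long run: Y = 3388 on the AD curve gives 3388 = 4578 − 7P, so P = 170.00.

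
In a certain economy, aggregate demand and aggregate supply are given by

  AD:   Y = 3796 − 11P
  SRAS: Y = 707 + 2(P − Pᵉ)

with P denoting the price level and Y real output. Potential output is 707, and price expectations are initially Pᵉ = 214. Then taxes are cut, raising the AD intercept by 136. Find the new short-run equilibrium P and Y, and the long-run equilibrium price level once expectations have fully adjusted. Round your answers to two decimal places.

AD shifts right: new AD is Y = 3932 − 11P. With Pᵉ = 214, SRAS is Y = 279 + 2P.
Short run: 3932 − 11P = 279 + 2P gives 3653 = 13P, so P = 281.00 and Y = 3932 − 11P = 841.00.
Y = 841.00 is above potential 707; expectations adjust and SRAS shifts left until Y = 707.
Long run: on the new AD curve, 707 = 3932 − 11P gives P = 293.18.

Short run: P = 281.00, Y = 841.00. Long run: P = 293.18.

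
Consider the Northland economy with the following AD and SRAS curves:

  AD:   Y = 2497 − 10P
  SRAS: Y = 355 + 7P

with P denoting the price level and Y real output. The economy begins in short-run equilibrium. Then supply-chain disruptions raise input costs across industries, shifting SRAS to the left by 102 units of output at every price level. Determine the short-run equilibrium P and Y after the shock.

This is a negative supply shock: SRAS shifts left.
New SRAS: Y = 253 + 7P.
Set AD = SRAS: 2497 − 10P = 253 + 7P, so 2244 = 17P and P = 132.
Y = 2497 − 10·132 = 1177.

P = 132, Y = 1177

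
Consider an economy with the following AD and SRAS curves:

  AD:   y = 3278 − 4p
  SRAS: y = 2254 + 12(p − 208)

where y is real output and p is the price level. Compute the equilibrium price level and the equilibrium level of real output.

p = 220, y = 2398

Write SRAS as y = 2254 + 12p − 2496 = 12p − 242.
Set AD = SRAS: 3278 − 4p = 12p − 242, so 3520 = 16p and p = 220.
Then y = 3278 − 4·220 = 2398.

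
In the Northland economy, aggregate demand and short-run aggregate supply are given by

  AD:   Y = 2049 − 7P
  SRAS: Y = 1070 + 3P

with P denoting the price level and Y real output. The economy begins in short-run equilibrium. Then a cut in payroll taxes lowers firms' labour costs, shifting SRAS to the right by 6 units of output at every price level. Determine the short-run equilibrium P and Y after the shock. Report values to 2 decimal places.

P = 97.30, Y = 1367.90

This is a positive supply shock: SRAS shifts right.
New SRAS: Y = 1076 + 3P.
Set AD = SRAS: 2049 − 7P = 1076 + 3P, so 973 = 10P and P = 97.30.
Substituting into AD, Y = 1367.90.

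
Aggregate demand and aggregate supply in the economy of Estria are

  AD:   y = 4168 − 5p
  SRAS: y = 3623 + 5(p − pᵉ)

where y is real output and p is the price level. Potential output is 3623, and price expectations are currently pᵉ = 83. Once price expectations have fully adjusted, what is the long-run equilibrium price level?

Short run: with pᵉ = 83, SRAS is y = 3208 + 5p. Setting AD = SRAS gives 960 = 10p, so p = 96 and y = 4168 − 5·96 = 3688.
Output 3688 is above potential 3623, so over time expected prices rise and SRAS shifts left until y returns to 3623.
Long run: y = 3623 on the AD curve gives 3623 = 4168 − 5p, so p = 109.

Long-run p = 109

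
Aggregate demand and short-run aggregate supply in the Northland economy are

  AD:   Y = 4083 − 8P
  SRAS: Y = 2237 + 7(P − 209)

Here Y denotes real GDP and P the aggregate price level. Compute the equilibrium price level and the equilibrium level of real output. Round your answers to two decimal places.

P = 220.60, Y = 2318.20

Write SRAS as Y = 2237 + 7P − 1463 = 774 + 7P.
Set AD = SRAS: 4083 − 8P = 774 + 7P, so 3309 = 15P and P = 220.60.
Substituting into AD, Y = 4083 − 8P = 2318.20.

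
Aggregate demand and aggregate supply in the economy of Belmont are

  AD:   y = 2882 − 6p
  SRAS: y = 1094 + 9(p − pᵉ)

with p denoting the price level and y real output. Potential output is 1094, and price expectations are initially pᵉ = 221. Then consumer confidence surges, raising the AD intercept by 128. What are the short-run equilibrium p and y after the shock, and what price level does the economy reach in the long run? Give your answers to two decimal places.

AD shifts right: new AD is y = 3010 − 6p. With pᵉ = 221, SRAS is y = 9p − 895.
Short run: 3010 − 6p = 9p − 895 gives 3905 = 15p, so p = 260.33 and y = 3010 − 6p = 1448.00.
y = 1448.00 is above potential 1094; expectations adjust and SRAS shifts left until y = 1094.
Long run: on the new AD curve, 1094 = 3010 − 6p gives p = 319.33.

Short run: p = 260.33, y = 1448.00. Long run: p = 319.33.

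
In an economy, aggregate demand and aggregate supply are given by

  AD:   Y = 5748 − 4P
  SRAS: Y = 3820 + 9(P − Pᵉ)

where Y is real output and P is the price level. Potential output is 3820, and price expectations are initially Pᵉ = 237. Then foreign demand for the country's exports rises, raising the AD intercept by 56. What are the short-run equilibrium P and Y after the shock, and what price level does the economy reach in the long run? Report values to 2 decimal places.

Short run: P = 316.69, Y = 4537.23. Long run: P = 496.00.

AD shifts right: new AD is Y = 5804 − 4P. With Pᵉ = 237, SRAS is Y = 1687 + 9P.
Short run: 5804 − 4P = 1687 + 9P gives 4117 = 13P, so P = 316.69 and Y = 5804 − 4P = 4537.23.
Y = 4537.23 is above potential 3820; expectations adjust and SRAS shifts left until Y = 3820.
Long run: on the new AD curve, 3820 = 5804 − 4P gives P = 496.00.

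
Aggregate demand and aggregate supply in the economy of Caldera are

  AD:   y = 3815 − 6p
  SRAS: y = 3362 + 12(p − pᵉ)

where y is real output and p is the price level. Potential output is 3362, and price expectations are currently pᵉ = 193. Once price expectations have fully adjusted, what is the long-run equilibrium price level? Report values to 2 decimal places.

Short run: with pᵉ = 193, SRAS is y = 1046 + 12p. Setting AD = SRAS gives 2769 = 18p, so p = 153.83 and y = 3815 − 6p = 2892.00.
Output 2892.00 is below potential 3362, so over time expected prices fall and SRAS shifts right until y returns to 3362.
Long run: y = 3362 on the AD curve gives 3362 = 3815 − 6p, so p = 75.50.

Long-run p = 75.50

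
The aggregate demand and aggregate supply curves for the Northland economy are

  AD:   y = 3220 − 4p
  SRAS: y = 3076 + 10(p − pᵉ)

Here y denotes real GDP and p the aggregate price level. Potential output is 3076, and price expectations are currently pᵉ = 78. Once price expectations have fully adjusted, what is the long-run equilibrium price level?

Short run: with pᵉ = 78, SRAS is y = 2296 + 10p. Setting AD = SRAS gives 924 = 14p, so p = 66 and y = 3220 − 4·66 = 2956.
Output 2956 is below potential 3076, so over time expected prices fall and SRAS shifts right until y returns to 3076.
Long run: y = 3076 on the AD curve gives 3076 = 3220 − 4p, so p = 36.

Long-run p = 36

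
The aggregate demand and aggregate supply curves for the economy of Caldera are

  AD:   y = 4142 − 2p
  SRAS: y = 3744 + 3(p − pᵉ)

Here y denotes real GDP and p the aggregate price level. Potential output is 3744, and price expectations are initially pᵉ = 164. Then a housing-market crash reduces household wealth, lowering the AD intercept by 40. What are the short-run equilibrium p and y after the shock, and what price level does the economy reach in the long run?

Short run: p = 170, y = 3762. Long run: p = 179.

AD shifts left: new AD is y = 4102 − 2p. With pᵉ = 164, SRAS is y = 3252 + 3p.
Short run: 4102 − 2p = 3252 + 3p gives 850 = 5p, so p = 170 and y = 4102 − 2·170 = 3762.
y = 3762 is above potential 3744; expectations adjust and SRAS shifts left until y = 3744.
Long run: on the new AD curve, 3744 = 4102 − 2p gives p = 179.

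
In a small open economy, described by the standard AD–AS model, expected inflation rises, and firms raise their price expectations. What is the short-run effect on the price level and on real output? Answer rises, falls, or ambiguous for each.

This is an adverse supply shock: SRAS shifts left.
Moving along the downward-sloping AD curve, P rises and Y falls.

Price level: rises; output: falls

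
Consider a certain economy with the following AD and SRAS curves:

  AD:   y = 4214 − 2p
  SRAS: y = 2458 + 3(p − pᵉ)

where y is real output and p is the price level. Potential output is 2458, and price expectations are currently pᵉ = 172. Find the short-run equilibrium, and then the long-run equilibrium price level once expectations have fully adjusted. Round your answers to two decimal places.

Short run: p = 454.40, y = 3305.20. Long run: p = 878.00.

Short run: with pᵉ = 172, SRAS is y = 1942 + 3p. Setting AD = SRAS gives 2272 = 5p, so p = 454.40 and y = 4214 − 2p = 3305.20.
Output 3305.20 is above potential 2458, so over time expected prices rise and SRAS shifts left until y returns to 2458.
Long run: y = 2458 on the AD curve gives 2458 = 4214 − 2p, so p = 878.00.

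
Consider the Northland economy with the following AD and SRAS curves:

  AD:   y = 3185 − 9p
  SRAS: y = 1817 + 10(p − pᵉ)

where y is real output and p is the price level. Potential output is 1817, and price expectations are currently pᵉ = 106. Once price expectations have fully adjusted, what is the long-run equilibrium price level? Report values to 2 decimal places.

Long-run p = 152.00

Short run: with pᵉ = 106, SRAS is y = 757 + 10p. Setting AD = SRAS gives 2428 = 19p, so p = 127.79 and y = 3185 − 9p = 2034.89.
Output 2034.89 is above potential 1817, so over time expected prices rise and SRAS shifts left until y returns to 1817.
Long run: y = 1817 on the AD curve gives 1817 = 3185 − 9p, so p = 152.00.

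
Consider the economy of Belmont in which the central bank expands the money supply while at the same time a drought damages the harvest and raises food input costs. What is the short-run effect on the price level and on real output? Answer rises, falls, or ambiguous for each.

The first event is a positive demand shock: AD shifts right, which by itself pushes P up and Y up.
The second is an adverse supply shock: SRAS shifts left, which by itself pushes P up and Y down.
Both shocks push P up, so P rises. The two shocks push Y in opposite directions, so the effect on Y is ambiguous.

Price level: rises; output: ambiguous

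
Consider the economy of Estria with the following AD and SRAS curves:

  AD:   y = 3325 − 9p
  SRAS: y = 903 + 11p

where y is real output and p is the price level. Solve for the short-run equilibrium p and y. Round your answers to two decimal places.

p = 121.10, y = 2235.10

Set AD = SRAS: 3325 − 9p = 903 + 11p, so 2422 = 20p and p = 121.10.
Substituting into AD, y = 3325 − 9p = 2235.10.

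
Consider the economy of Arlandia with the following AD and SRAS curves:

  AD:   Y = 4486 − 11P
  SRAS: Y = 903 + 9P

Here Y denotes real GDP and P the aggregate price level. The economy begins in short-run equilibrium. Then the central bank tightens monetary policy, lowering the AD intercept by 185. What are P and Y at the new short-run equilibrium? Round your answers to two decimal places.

This is a negative demand shock: AD shifts left.
New AD: Y = 4301 − 11P.
Set AD = SRAS: 4301 − 11P = 903 + 9P, so 3398 = 20P and P = 169.90.
Substituting into AD, Y = 2432.10.

P = 169.90, Y = 2432.10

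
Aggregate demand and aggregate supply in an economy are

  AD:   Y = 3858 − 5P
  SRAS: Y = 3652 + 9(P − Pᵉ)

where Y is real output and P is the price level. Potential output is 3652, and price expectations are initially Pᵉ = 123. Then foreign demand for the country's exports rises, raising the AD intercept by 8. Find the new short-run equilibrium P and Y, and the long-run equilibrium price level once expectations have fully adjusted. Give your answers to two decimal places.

Short run: P = 94.36, Y = 3394.21. Long run: P = 42.80.

AD shifts right: new AD is Y = 3866 − 5P. With Pᵉ = 123, SRAS is Y = 2545 + 9P.
Short run: 3866 − 5P = 2545 + 9P gives 1321 = 14P, so P = 94.36 and Y = 3866 − 5P = 3394.21.
Y = 3394.21 is below potential 3652; expectations adjust and SRAS shifts right until Y = 3652.
Long run: on the new AD curve, 3652 = 3866 − 5P gives P = 42.80.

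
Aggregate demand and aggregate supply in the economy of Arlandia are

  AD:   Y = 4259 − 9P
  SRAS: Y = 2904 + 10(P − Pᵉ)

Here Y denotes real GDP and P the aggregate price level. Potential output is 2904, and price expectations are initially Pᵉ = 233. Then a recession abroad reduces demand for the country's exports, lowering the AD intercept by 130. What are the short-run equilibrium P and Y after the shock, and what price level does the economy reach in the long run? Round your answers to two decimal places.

Short run: P = 187.11, Y = 2445.05. Long run: P = 136.11.

AD shifts left: new AD is Y = 4129 − 9P. With Pᵉ = 233, SRAS is Y = 574 + 10P.
Short run: 4129 − 9P = 574 + 10P gives 3555 = 19P, so P = 187.11 and Y = 4129 − 9P = 2445.05.
Y = 2445.05 is below potential 2904; expectations adjust and SRAS shifts right until Y = 2904.
Long run: on the new AD curve, 2904 = 4129 − 9P gives P = 136.11.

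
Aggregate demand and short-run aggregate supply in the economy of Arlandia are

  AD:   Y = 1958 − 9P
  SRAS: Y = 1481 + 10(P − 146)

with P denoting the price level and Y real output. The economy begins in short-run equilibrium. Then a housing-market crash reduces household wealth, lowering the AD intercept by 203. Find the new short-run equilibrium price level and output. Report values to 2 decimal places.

P = 91.26, Y = 933.63

This is a negative demand shock: AD shifts left.
New AD: Y = 1755 − 9P.
SRAS can be written Y = 21 + 10P.
Set AD = SRAS: 1755 − 9P = 21 + 10P, so 1734 = 19P and P = 91.26.
Substituting into AD, Y = 933.63.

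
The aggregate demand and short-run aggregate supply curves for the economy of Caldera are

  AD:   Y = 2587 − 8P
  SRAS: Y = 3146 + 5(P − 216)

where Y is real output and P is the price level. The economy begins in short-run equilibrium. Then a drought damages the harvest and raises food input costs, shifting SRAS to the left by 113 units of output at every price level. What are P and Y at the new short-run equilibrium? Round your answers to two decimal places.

This is a negative supply shock: SRAS shifts left.
New SRAS: Y = 1953 + 5P.
Set AD = SRAS: 2587 − 8P = 1953 + 5P, so 634 = 13P and P = 48.77.
Substituting into AD, Y = 2196.85.

P = 48.77, Y = 2196.85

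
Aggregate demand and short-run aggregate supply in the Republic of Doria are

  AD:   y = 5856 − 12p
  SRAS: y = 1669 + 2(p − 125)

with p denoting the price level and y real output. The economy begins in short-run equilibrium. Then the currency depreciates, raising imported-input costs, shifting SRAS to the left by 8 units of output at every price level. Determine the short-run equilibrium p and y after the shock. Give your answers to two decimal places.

p = 317.50, y = 2046.00

This is a negative supply shock: SRAS shifts left.
New SRAS: y = 1411 + 2p.
Set AD = SRAS: 5856 − 12p = 1411 + 2p, so 4445 = 14p and p = 317.50.
Substituting into AD, y = 2046.00.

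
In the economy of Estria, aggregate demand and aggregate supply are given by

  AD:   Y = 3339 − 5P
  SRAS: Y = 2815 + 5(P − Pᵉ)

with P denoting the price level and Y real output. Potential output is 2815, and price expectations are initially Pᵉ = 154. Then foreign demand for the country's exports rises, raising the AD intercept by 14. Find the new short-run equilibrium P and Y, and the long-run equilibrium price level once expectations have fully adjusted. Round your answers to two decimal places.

AD shifts right: new AD is Y = 3353 − 5P. With Pᵉ = 154, SRAS is Y = 2045 + 5P.
Short run: 3353 − 5P = 2045 + 5P gives 1308 = 10P, so P = 130.80 and Y = 3353 − 5P = 2699.00.
Y = 2699.00 is below potential 2815; expectations adjust and SRAS shifts right until Y = 2815.
Long run: on the new AD curve, 2815 = 3353 − 5P gives P = 107.60.

Short run: P = 130.80, Y = 2699.00. Long run: P = 107.60.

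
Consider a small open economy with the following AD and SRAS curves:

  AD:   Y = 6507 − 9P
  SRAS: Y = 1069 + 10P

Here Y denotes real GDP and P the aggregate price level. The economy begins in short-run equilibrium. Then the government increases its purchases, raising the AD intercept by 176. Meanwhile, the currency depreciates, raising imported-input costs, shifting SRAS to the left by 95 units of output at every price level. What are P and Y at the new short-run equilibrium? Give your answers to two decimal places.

After both shocks: AD is Y = 6683 − 9P and SRAS is Y = 974 + 10P.
Setting them equal: 5709 = 19P, so P = 300.47.
Substituting into AD, Y = 3978.74.

P = 300.47, Y = 3978.74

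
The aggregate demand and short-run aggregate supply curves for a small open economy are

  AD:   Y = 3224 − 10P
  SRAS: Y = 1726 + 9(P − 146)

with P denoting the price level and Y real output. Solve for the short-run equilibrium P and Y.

P = 148, Y = 1744

Write SRAS as Y = 1726 + 9P − 1314 = 412 + 9P.
Set AD = SRAS: 3224 − 10P = 412 + 9P, so 2812 = 19P and P = 148.
Then Y = 3224 − 10·148 = 1744.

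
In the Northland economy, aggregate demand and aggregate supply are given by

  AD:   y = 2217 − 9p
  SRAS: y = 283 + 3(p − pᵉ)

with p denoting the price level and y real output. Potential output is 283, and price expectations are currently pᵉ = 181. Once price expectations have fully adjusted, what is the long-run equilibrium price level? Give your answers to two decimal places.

Short run: with pᵉ = 181, SRAS is y = 3p − 260. Setting AD = SRAS gives 2477 = 12p, so p = 206.42 and y = 2217 − 9p = 359.25.
Output 359.25 is above potential 283, so over time expected prices rise and SRAS shifts left until y returns to 283.
Long run: y = 283 on the AD curve gives 283 = 2217 − 9p, so p = 214.89.

Long-run p = 214.89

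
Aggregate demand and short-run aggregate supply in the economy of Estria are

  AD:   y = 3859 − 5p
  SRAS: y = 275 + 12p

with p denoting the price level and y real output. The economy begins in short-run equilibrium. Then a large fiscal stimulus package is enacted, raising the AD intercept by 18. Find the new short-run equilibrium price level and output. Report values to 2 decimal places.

This is a positive demand shock: AD shifts right.
New AD: y = 3877 − 5p.
Set AD = SRAS: 3877 − 5p = 275 + 12p, so 3602 = 17p and p = 211.88.
Substituting into AD, y = 2817.59.

p = 211.88, y = 2817.59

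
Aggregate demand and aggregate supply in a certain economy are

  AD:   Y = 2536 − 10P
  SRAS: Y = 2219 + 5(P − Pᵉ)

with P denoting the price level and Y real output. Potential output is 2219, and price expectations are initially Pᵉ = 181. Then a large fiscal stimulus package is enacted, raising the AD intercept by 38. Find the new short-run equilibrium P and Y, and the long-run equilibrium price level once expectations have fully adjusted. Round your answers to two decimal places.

Short run: P = 84.00, Y = 1734.00. Long run: P = 35.50.

AD shifts right: new AD is Y = 2574 − 10P. With Pᵉ = 181, SRAS is Y = 1314 + 5P.
Short run: 2574 − 10P = 1314 + 5P gives 1260 = 15P, so P = 84.00 and Y = 2574 − 10P = 1734.00.
Y = 1734.00 is below potential 2219; expectations adjust and SRAS shifts right until Y = 2219.
Long run: on the new AD curve, 2219 = 2574 − 10P gives P = 35.50.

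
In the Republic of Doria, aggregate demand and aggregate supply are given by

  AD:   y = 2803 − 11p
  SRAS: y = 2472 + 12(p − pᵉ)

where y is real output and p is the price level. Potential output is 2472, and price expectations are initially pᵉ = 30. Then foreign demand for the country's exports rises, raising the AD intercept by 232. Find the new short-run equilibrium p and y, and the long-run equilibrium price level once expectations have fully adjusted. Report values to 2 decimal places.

Short run: p = 40.13, y = 2593.57. Long run: p = 51.18.

AD shifts right: new AD is y = 3035 − 11p. With pᵉ = 30, SRAS is y = 2112 + 12p.
Short run: 3035 − 11p = 2112 + 12p gives 923 = 23p, so p = 40.13 and y = 3035 − 11p = 2593.57.
y = 2593.57 is above potential 2472; expectations adjust and SRAS shifts left until y = 2472.
Long run: on the new AD curve, 2472 = 3035 − 11p gives p = 51.18.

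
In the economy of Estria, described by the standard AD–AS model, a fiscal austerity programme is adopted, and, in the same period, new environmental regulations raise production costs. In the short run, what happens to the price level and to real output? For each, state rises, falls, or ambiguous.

The first event is a negative demand shock: AD shifts left, which by itself pushes P down and Y down.
The second is an adverse supply shock: SRAS shifts left, which by itself pushes P up and Y down.
The two shocks push P in opposite directions, so the effect on P is ambiguous. Both shocks push Y down, so Y falls.

Price level: ambiguous; output: falls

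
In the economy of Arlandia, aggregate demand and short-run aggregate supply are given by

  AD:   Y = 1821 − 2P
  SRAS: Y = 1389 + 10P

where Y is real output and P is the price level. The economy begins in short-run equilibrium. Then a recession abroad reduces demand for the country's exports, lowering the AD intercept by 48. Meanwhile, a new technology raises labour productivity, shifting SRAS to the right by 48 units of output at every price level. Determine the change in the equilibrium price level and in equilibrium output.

ΔP = -8, ΔY = -32

After both shocks: AD is Y = 1773 − 2P and SRAS is Y = 1437 + 10P.
Setting them equal: 336 = 12P, so P = 28.
Y = 1773 − 2·28 = 1717.
Initially P = 36, Y = 1749, so ΔP = -8 and ΔY = -32.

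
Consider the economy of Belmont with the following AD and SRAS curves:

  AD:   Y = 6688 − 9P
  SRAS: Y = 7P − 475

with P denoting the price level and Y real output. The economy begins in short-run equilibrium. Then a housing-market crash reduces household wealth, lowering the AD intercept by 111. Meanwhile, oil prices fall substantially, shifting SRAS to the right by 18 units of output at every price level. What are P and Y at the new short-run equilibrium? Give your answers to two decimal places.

After both shocks: AD is Y = 6577 − 9P and SRAS is Y = 7P − 457.
Setting them equal: 7034 = 16P, so P = 439.63.
Substituting into AD, Y = 2620.38.

P = 439.63, Y = 2620.38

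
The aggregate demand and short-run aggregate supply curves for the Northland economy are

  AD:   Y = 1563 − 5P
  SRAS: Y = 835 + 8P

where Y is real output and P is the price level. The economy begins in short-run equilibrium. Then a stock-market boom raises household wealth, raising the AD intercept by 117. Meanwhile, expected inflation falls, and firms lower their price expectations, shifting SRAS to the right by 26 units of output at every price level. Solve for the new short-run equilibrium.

After both shocks: AD is Y = 1680 − 5P and SRAS is Y = 861 + 8P.
Setting them equal: 819 = 13P, so P = 63.
Y = 1680 − 5·63 = 1365.

P = 63, Y = 1365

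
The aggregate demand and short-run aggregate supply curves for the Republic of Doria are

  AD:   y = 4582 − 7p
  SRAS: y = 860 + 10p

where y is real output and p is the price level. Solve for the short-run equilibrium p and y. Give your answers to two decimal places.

p = 218.94, y = 3049.41

Set AD = SRAS: 4582 − 7p = 860 + 10p, so 3722 = 17p and p = 218.94.
Substituting into AD, y = 4582 − 7p = 3049.41.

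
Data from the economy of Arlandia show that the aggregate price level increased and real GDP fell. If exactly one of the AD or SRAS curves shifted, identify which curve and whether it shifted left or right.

SRAS shifted left

P rose and Y fell. An AD shift moves P and Y in the same direction; an SRAS shift moves them in opposite directions.
Here P and Y moved in opposite directions, so the SRAS curve shifted.
Since Y fell, SRAS shifted left.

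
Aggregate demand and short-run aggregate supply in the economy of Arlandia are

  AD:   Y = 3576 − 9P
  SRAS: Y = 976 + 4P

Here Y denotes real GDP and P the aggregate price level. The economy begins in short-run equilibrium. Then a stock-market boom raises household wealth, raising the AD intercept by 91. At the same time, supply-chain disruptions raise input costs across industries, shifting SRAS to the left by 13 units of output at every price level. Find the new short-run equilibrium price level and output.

After both shocks: AD is Y = 3667 − 9P and SRAS is Y = 963 + 4P.
Setting them equal: 2704 = 13P, so P = 208.
Y = 3667 − 9·208 = 1795.

P = 208, Y = 1795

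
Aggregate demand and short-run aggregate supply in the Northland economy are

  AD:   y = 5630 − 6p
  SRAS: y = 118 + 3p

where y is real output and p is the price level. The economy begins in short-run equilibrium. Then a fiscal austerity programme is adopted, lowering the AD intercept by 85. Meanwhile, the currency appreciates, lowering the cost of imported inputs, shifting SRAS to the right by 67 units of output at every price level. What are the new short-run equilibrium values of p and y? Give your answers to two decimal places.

After both shocks: AD is y = 5545 − 6p and SRAS is y = 185 + 3p.
Setting them equal: 5360 = 9p, so p = 595.56.
Substituting into AD, y = 1971.67.

p = 595.56, y = 1971.67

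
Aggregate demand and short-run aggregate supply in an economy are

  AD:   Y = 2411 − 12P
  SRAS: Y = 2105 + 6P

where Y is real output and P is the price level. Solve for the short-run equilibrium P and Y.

Set AD = SRAS: 2411 − 12P = 2105 + 6P, so 306 = 18P and P = 17.
Then Y = 2411 − 12·17 = 2207.

P = 17, Y = 2207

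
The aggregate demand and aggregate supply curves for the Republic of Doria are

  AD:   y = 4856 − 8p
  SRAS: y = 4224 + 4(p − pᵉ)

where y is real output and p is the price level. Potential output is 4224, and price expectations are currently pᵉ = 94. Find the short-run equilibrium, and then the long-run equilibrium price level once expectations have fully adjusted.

Short run: p = 84, y = 4184. Long run: p = 79.

Short run: with pᵉ = 94, SRAS is y = 3848 + 4p. Setting AD = SRAS gives 1008 = 12p, so p = 84 and y = 4856 − 8·84 = 4184.
Output 4184 is below potential 4224, so over time expected prices fall and SRAS shifts right until y returns to 4224.
Long run: y = 4224 on the AD curve gives 4224 = 4856 − 8p, so p = 79.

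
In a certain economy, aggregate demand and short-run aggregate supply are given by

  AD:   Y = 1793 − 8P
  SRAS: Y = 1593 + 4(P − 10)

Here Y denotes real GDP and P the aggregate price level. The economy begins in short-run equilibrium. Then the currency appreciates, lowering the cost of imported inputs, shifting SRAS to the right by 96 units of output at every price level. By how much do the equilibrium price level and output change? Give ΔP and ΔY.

This is a positive supply shock: SRAS shifts right.
New SRAS: Y = 1649 + 4P.
Set AD = SRAS: 1793 − 8P = 1649 + 4P, so 144 = 12P and P = 12.
Y = 1793 − 8·12 = 1697.
Initially P = 20, Y = 1633, so ΔP = -8 and ΔY = +64.

ΔP = -8, ΔY = +64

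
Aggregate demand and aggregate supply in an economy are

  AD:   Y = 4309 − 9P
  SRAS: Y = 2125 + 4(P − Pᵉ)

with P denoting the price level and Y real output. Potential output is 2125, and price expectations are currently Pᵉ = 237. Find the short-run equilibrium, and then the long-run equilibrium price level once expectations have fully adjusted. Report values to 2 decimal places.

Short run: P = 240.92, Y = 2140.69. Long run: P = 242.67.

Short run: with Pᵉ = 237, SRAS is Y = 1177 + 4P. Setting AD = SRAS gives 3132 = 13P, so P = 240.92 and Y = 4309 − 9P = 2140.69.
Output 2140.69 is above potential 2125, so over time expected prices rise and SRAS shifts left until Y returns to 2125.
Long run: Y = 2125 on the AD curve gives 2125 = 4309 − 9P, so P = 242.67.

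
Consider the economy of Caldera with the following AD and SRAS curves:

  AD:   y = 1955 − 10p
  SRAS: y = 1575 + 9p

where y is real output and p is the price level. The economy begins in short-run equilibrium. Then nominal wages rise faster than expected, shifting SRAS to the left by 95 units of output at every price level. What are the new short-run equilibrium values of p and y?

This is a negative supply shock: SRAS shifts left.
New SRAS: y = 1480 + 9p.
Set AD = SRAS: 1955 − 10p = 1480 + 9p, so 475 = 19p and p = 25.
y = 1955 − 10·25 = 1705.

p = 25, y = 1705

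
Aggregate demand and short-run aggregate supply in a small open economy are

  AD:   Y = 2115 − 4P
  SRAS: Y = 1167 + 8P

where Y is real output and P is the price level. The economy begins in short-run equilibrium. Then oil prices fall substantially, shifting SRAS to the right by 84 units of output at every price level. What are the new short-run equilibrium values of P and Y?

This is a positive supply shock: SRAS shifts right.
New SRAS: Y = 1251 + 8P.
Set AD = SRAS: 2115 − 4P = 1251 + 8P, so 864 = 12P and P = 72.
Y = 2115 − 4·72 = 1827.

P = 72, Y = 1827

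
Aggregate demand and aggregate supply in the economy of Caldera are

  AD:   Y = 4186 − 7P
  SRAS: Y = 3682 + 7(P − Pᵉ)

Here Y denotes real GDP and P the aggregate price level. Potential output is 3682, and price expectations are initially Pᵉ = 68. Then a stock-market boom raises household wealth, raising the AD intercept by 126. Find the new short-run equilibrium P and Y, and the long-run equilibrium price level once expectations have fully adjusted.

Short run: P = 79, Y = 3759. Long run: P = 90.

AD shifts right: new AD is Y = 4312 − 7P. With Pᵉ = 68, SRAS is Y = 3206 + 7P.
Short run: 4312 − 7P = 3206 + 7P gives 1106 = 14P, so P = 79 and Y = 4312 − 7·79 = 3759.
Y = 3759 is above potential 3682; expectations adjust and SRAS shifts left until Y = 3682.
Long run: on the new AD curve, 3682 = 4312 − 7P gives P = 90.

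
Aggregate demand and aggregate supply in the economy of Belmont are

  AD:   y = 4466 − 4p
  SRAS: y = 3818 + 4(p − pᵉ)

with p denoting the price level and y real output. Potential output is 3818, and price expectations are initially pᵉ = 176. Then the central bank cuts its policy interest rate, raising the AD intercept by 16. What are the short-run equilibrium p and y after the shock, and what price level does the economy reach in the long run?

AD shifts right: new AD is y = 4482 − 4p. With pᵉ = 176, SRAS is y = 3114 + 4p.
Short run: 4482 − 4p = 3114 + 4p gives 1368 = 8p, so p = 171 and y = 4482 − 4·171 = 3798.
y = 3798 is below potential 3818; expectations adjust and SRAS shifts right until y = 3818.
Long run: on the new AD curve, 3818 = 4482 − 4p gives p = 166.

Short run: p = 171, y = 3798. Long run: p = 166.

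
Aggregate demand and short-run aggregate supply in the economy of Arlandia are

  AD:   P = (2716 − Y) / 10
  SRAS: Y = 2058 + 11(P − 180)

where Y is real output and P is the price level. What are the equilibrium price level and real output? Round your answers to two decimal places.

Write SRAS as Y = 2058 + 11P − 1980 = 78 + 11P.
Rearrange AD to Y = 2716 − 10P.
Set AD = SRAS: 2716 − 10P = 78 + 11P, so 2638 = 21P and P = 125.62.
Substituting into AD, Y = 2716 − 10P = 1459.81.

P = 125.62, Y = 1459.81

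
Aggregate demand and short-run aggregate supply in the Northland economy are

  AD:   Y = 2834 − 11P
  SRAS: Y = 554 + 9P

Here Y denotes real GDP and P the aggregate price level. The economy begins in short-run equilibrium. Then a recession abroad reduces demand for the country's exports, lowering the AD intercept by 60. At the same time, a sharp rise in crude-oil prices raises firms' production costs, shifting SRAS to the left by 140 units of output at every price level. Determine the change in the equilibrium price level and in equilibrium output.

ΔP = +4, ΔY = -104

After both shocks: AD is Y = 2774 − 11P and SRAS is Y = 414 + 9P.
Setting them equal: 2360 = 20P, so P = 118.
Y = 2774 − 11·118 = 1476.
Initially P = 114, Y = 1580, so ΔP = +4 and ΔY = -104.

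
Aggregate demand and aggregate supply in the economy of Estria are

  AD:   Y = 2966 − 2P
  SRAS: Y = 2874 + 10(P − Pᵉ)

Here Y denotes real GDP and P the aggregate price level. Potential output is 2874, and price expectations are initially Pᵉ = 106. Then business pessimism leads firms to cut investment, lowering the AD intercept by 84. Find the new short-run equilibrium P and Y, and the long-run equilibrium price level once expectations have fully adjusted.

AD shifts left: new AD is Y = 2882 − 2P. With Pᵉ = 106, SRAS is Y = 1814 + 10P.
Short run: 2882 − 2P = 1814 + 10P gives 1068 = 12P, so P = 89 and Y = 2882 − 2·89 = 2704.
Y = 2704 is below potential 2874; expectations adjust and SRAS shifts right until Y = 2874.
Long run: on the new AD curve, 2874 = 2882 − 2P gives P = 4.

Short run: P = 89, Y = 2704. Long run: P = 4.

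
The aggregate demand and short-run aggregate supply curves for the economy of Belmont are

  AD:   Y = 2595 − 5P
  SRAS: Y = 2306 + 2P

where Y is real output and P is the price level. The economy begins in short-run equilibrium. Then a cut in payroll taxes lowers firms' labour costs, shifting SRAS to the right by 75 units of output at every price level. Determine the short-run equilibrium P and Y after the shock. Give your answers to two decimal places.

This is a positive supply shock: SRAS shifts right.
New SRAS: Y = 2381 + 2P.
Set AD = SRAS: 2595 − 5P = 2381 + 2P, so 214 = 7P and P = 30.57.
Substituting into AD, Y = 2442.14.

P = 30.57, Y = 2442.14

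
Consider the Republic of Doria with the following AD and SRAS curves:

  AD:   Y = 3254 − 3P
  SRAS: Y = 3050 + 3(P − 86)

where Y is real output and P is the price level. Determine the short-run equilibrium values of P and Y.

Write SRAS as Y = 3050 + 3P − 258 = 2792 + 3P.
Set AD = SRAS: 3254 − 3P = 2792 + 3P, so 462 = 6P and P = 77.
Then Y = 3254 − 3·77 = 3023.

P = 77, Y = 3023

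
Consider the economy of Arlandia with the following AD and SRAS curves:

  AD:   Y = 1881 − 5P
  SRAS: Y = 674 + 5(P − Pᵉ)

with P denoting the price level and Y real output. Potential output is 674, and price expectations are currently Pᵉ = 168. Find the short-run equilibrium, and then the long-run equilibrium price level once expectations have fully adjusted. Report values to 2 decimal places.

Short run: P = 204.70, Y = 857.50. Long run: P = 241.40.

Short run: with Pᵉ = 168, SRAS is Y = 5P − 166. Setting AD = SRAS gives 2047 = 10P, so P = 204.70 and Y = 1881 − 5P = 857.50.
Output 857.50 is above potential 674, so over time expected prices rise and SRAS shifts left until Y returns to 674.
Long run: Y = 674 on the AD curve gives 674 = 1881 − 5P, so P = 241.40.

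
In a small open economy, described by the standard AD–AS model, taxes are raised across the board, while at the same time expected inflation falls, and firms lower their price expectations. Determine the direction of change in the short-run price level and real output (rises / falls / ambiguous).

The first event is a negative demand shock: AD shifts left, which by itself pushes P down and Y down.
The second is a favourable supply shock: SRAS shifts right, which by itself pushes P down and Y up.
Both shocks push P down, so P falls. The two shocks push Y in opposite directions, so the effect on Y is ambiguous.

Price level: falls; output: ambiguous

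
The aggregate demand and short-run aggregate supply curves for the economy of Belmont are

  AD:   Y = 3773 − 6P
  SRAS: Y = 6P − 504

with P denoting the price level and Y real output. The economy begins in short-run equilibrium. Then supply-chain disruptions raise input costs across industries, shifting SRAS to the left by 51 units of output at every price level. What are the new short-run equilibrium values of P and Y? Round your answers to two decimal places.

P = 360.67, Y = 1609.00

This is a negative supply shock: SRAS shifts left.
New SRAS: Y = 6P − 555.
Set AD = SRAS: 3773 − 6P = 6P − 555, so 4328 = 12P and P = 360.67.
Substituting into AD, Y = 1609.00.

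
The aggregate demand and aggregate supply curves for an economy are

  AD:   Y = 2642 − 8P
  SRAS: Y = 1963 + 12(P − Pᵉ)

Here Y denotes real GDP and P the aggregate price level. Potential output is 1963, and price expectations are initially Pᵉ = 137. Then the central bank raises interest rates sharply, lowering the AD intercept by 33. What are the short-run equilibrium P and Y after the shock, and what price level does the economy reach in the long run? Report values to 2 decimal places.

Short run: P = 114.50, Y = 1693.00. Long run: P = 80.75.

AD shifts left: new AD is Y = 2609 − 8P. With Pᵉ = 137, SRAS is Y = 319 + 12P.
Short run: 2609 − 8P = 319 + 12P gives 2290 = 20P, so P = 114.50 and Y = 2609 − 8P = 1693.00.
Y = 1693.00 is below potential 1963; expectations adjust and SRAS shifts right until Y = 1963.
Long run: on the new AD curve, 1963 = 2609 − 8P gives P = 80.75.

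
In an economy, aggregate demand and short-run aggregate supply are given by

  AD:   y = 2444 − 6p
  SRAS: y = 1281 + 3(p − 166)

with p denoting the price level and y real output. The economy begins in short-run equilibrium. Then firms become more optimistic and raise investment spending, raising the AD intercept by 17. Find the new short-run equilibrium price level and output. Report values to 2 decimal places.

p = 186.44, y = 1342.33

This is a positive demand shock: AD shifts right.
New AD: y = 2461 − 6p.
SRAS can be written y = 783 + 3p.
Set AD = SRAS: 2461 − 6p = 783 + 3p, so 1678 = 9p and p = 186.44.
Substituting into AD, y = 1342.33.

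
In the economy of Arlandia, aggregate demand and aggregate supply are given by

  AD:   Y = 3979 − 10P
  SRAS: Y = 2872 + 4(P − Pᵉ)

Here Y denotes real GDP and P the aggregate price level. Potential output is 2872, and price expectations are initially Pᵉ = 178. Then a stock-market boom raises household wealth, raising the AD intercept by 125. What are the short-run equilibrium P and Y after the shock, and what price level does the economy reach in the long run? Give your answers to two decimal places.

Short run: P = 138.86, Y = 2715.43. Long run: P = 123.20.

AD shifts right: new AD is Y = 4104 − 10P. With Pᵉ = 178, SRAS is Y = 2160 + 4P.
Short run: 4104 − 10P = 2160 + 4P gives 1944 = 14P, so P = 138.86 and Y = 4104 − 10P = 2715.43.
Y = 2715.43 is below potential 2872; expectations adjust and SRAS shifts right until Y = 2872.
Long run: on the new AD curve, 2872 = 4104 − 10P gives P = 123.20.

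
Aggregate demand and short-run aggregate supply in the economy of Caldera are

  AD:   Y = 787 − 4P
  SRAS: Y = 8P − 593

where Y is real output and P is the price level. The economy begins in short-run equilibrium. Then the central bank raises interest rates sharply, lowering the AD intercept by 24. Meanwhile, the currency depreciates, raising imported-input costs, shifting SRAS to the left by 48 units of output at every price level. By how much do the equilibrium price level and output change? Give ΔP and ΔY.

After both shocks: AD is Y = 763 − 4P and SRAS is Y = 8P − 641.
Setting them equal: 1404 = 12P, so P = 117.
Y = 763 − 4·117 = 295.
Initially P = 115, Y = 327, so ΔP = +2 and ΔY = -32.

ΔP = +2, ΔY = -32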